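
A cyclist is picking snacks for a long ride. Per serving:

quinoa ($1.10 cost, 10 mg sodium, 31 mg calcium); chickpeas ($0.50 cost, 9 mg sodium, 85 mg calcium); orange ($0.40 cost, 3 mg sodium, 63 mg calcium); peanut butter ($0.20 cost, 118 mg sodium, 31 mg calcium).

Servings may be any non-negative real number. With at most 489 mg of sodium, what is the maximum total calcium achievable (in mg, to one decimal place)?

10269.0 mg

Calcium per mg sodium: orange 21, chickpeas 9.444, quinoa 3.1, peanut butter 0.2627.
With no serving limits, spend the whole sodium allowance on orange: 489 mg / 3 mg × 63 mg = 10269.0 mg.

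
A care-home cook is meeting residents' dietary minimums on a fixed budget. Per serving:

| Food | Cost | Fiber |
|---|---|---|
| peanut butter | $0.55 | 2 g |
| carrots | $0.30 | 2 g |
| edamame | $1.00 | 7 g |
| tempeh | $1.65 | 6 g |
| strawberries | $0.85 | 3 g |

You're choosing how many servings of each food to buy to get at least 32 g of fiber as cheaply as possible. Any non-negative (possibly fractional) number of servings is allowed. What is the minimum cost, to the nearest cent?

$4.57

Cost per g of fiber: edamame $0.1429, carrots $0.1500, peanut butter $0.2750, tempeh $0.2750, strawberries $0.2833.
With no serving limits, use only edamame: 32 g / 7 g = 4.571 servings × $1.00 = $4.57.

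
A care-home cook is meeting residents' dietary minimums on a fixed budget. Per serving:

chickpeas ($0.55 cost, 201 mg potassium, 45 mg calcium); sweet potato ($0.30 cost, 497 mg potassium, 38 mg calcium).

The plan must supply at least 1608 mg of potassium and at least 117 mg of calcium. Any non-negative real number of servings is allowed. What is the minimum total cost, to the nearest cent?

$0.97

A basic optimal solution has at most two foods positive. Try each food alone and each pair with both targets met exactly.
chickpeas only: max(1608/201, 117/45) = 8 servings → $4.40.
sweet potato only: max(1608/497, 117/38) = 3.235 servings → $0.97.
chickpeas + sweet potato with both targets exact would need a negative amount; discard.
So the least-cost plan costs $0.97.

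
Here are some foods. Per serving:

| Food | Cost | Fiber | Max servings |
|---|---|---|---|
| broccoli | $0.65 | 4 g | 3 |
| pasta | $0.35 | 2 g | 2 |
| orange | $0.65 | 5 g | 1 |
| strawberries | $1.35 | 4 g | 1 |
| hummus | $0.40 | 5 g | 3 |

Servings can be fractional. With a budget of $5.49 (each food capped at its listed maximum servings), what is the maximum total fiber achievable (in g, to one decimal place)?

38.9 g

Fiber per dollar: hummus 12.5, orange 7.692, broccoli 6.154, pasta 5.714, strawberries 2.963.
Take 3 servings of hummus: spends $1.20, +15.0 g fiber (running total 15.0 g).
Take 1 serving of orange: spends $0.65, +5.0 g fiber (running total 20.0 g).
Take 3 servings of broccoli: spends $1.95, +12.0 g fiber (running total 32.0 g).
Take 2 servings of pasta: spends $0.70, +4.0 g fiber (running total 36.0 g).
Take 0.7333 servings of strawberries: spends $0.99, +2.9 g fiber (running total 38.9 g).
Filling greedily by fiber-per-dollar is optimal for one linear limit, giving 38.9 g.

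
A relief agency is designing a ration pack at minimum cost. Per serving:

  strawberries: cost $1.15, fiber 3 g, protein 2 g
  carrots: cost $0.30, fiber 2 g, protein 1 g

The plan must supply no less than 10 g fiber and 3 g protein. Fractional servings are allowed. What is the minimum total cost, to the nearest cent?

$1.50

Two binding constraints pin down two serving amounts, so the optimal mix uses at most two foods. The candidates are each food alone (scaled to the tighter of fiber/protein) and each pair with both constraints tight.
strawberries only: max(10/3, 3/2) = 3.333 servings → $3.83.
carrots only: max(10/2, 3/1) = 5 servings → $1.50.
strawberries + carrots: intersection lies outside the first quadrant.
So the least-cost plan costs $1.50.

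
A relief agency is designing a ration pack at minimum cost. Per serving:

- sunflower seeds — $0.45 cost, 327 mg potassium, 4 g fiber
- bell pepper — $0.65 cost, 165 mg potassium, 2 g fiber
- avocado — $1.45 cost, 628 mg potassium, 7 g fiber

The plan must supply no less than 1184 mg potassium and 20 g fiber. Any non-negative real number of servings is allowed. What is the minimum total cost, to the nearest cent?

$2.25

This is a tiny linear program; its minimum lies at a vertex of the feasible set. List the vertices and price them.
sunflower seeds only: max(1184/327, 20/4) = 5 servings → $2.25.
bell pepper only: max(1184/165, 20/2) = 10 servings → $6.50.
avocado only: max(1184/628, 20/7) = 2.857 servings → $4.14.
sunflower seeds + bell pepper: the both-tight solution has a negative serving — not a feasible corner.
sunflower seeds + avocado: the both-tight solution has a negative serving — not a feasible corner.
bell pepper + avocado: intersection lies outside the first quadrant.
The minimum over all feasible corners is $2.25.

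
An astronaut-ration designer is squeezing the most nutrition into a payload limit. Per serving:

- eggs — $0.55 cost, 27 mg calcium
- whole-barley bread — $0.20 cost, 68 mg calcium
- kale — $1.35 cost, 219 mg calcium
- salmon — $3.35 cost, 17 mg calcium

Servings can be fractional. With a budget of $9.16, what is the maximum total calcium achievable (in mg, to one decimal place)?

Calcium per dollar: whole-barley bread 340, kale 162.2, eggs 49.09, salmon 5.075.
With no serving limits, spend the whole cost allowance on whole-barley bread: $9.16 / $0.20 × 68 mg = 3114.4 mg.

3114.4 mg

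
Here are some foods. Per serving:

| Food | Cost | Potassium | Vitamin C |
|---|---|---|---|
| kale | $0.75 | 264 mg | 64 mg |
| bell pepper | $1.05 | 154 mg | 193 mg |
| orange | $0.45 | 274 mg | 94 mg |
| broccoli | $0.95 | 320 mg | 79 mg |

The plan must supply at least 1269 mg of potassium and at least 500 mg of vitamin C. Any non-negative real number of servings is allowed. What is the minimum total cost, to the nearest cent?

Compare the cost at each extreme point of the feasible region.
kale only: max(1269/264, 500/64) = 7.812 servings → $5.86.
bell pepper only: max(1269/154, 500/193) = 8.24 servings → $8.65.
orange only: max(1269/274, 500/94) = 5.319 servings → $2.39.
broccoli only: max(1269/320, 500/79) = 6.329 servings → $6.01.
kale + bell pepper with both tight: 4.086 servings and 1.236 servings → $4.36.
kale + orange: intersection lies outside the first quadrant.
kale + broccoli: the both-tight solution has a negative serving — not a feasible corner.
bell pepper + orange with both tight: 0.4612 servings and 4.372 servings → $2.45.
bell pepper + broccoli with both tight: 1.205 servings and 3.386 servings → $4.48.
orange + broccoli with both targets exact would need a negative amount; discard.
So the least-cost plan costs $2.39.

$2.39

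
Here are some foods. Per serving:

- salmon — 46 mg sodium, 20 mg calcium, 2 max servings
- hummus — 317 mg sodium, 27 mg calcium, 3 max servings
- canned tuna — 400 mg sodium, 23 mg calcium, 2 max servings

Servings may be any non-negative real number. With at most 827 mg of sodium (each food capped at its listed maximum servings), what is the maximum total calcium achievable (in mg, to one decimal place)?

Calcium per mg sodium: salmon 0.4348, hummus 0.08517, canned tuna 0.0575.
Take 2 servings of salmon: uses 92 mg sodium, +40.0 mg calcium (running total 40.0 mg).
Take 2.319 servings of hummus: uses 735 mg sodium, +62.6 mg calcium (running total 102.6 mg).
Greedy by best ratio exhausts the sodium allowance optimally: 102.6 mg.

102.6 mg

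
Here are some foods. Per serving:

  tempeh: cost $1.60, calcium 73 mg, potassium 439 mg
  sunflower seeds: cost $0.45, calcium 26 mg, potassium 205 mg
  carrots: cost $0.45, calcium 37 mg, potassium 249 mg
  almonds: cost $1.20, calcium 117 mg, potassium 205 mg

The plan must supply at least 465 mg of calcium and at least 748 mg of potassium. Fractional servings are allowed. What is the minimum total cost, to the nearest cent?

$4.77

At the optimum either one food covers both requirements or two foods hit both targets exactly; no other combination can be cheaper.
tempeh only: max(465/73, 748/439) = 6.37 servings → $10.19.
sunflower seeds only: max(465/26, 748/205) = 17.88 servings → $8.05.
carrots only: max(465/37, 748/249) = 12.57 servings → $5.66.
almonds only: max(465/117, 748/205) = 3.974 servings → $4.77.
tempeh + sunflower seeds: the both-tight solution has a negative serving — not a feasible corner.
tempeh + carrots with both targets exact would need a negative amount; discard.
tempeh + almonds: intersection lies outside the first quadrant.
sunflower seeds + carrots: intersection lies outside the first quadrant.
sunflower seeds + almonds with both targets exact would need a negative amount; discard.
carrots + almonds with both targets exact would need a negative amount; discard.
Cheapest feasible corner: $4.77.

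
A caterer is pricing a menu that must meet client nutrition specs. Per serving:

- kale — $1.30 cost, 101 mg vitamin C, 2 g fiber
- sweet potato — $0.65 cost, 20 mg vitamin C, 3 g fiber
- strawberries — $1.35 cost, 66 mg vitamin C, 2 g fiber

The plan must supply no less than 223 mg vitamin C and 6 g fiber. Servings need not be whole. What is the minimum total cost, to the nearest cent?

At the optimum either one food covers both requirements or two foods hit both targets exactly; no other combination can be cheaper.
kale only: max(223/101, 6/2) = 3 servings → $3.90.
sweet potato only: max(223/20, 6/3) = 11.15 servings → $7.25.
strawberries only: max(223/66, 6/2) = 3.379 servings → $4.56.
kale + sweet potato with both tight: 2.087 servings and 0.6084 servings → $3.11.
kale + strawberries with both tight: 0.7143 servings and 2.286 servings → $4.01.
sweet potato + strawberries: the both-tight solution has a negative serving — not a feasible corner.
Cheapest feasible corner: $3.11.

$3.11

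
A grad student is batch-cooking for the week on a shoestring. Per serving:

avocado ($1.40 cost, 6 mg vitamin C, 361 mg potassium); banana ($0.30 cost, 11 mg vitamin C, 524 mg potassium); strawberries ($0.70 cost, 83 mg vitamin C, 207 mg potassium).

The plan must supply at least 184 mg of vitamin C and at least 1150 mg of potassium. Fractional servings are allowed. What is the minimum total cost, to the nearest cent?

Two binding constraints pin down two serving amounts, so the optimal mix uses at most two foods. The candidates are each food alone (scaled to the tighter of vitamin C/potassium) and each pair with both constraints tight.
avocado only: max(184/6, 1150/361) = 30.67 servings → $42.93.
banana only: max(184/11, 1150/524) = 16.73 servings → $5.02.
strawberries only: max(184/83, 1150/207) = 5.556 servings → $3.89.
avocado + banana: the both-tight solution has a negative serving — not a feasible corner.
avocado + strawberries with both tight: 1.997 servings and 2.072 servings → $4.25.
banana + strawberries with both tight: 1.392 servings and 2.032 servings → $1.84.
So the least-cost plan costs $1.84.

$1.84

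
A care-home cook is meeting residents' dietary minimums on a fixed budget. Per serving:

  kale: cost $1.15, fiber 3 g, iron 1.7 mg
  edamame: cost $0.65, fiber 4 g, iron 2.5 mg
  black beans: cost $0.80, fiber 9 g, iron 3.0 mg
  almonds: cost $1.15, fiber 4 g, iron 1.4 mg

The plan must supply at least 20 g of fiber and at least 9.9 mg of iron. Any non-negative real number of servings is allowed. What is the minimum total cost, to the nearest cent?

For a min-cost LP with two ≥-constraints, a basic feasible solution has at most two positive variables.
kale only: max(20/3, 9.9/1.7) = 6.667 servings → $7.67.
edamame only: max(20/4, 9.9/2.5) = 5 servings → $3.25.
black beans only: max(20/9, 9.9/3.0) = 3.3 servings → $2.64.
almonds only: max(20/4, 9.9/1.4) = 7.071 servings → $8.13.
kale + edamame with both targets exact would need a negative amount; discard.
kale + black beans with both tight: 4.619 servings and 0.6825 servings → $5.86.
kale + almonds with both tight: 4.462 servings and 1.654 servings → $7.03.
edamame + black beans with both tight: 2.771 servings and 0.9905 servings → $2.59.
edamame + almonds with both tight: 2.636 servings and 2.364 servings → $4.43.
black beans + almonds: intersection lies outside the first quadrant.
Cheapest feasible corner: $2.59.

$2.59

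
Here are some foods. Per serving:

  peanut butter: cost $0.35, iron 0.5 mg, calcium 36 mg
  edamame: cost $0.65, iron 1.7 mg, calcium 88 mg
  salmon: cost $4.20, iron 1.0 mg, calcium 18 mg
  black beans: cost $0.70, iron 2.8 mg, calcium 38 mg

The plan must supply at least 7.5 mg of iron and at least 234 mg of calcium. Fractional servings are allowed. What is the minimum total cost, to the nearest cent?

$2.33

At the optimum either one food covers both requirements or two foods hit both targets exactly; no other combination can be cheaper.
peanut butter only: max(7.5/0.5, 234/36) = 15 servings → $5.25.
edamame only: max(7.5/1.7, 234/88) = 4.412 servings → $2.87.
salmon only: max(7.5/1.0, 234/18) = 13 servings → $54.60.
black beans only: max(7.5/2.8, 234/38) = 6.158 servings → $4.31.
peanut butter + edamame with both targets exact would need a negative amount; discard.
peanut butter + salmon with both tight: 3.667 servings and 5.667 servings → $25.08.
peanut butter + black beans with both tight: 4.526 servings and 1.87 servings → $2.89.
edamame + salmon with both tight: 1.725 servings and 4.568 servings → $20.31.
edamame + black beans with both tight: 2.036 servings and 1.442 servings → $2.33.
salmon + black beans: intersection lies outside the first quadrant.
So the least-cost plan costs $2.33.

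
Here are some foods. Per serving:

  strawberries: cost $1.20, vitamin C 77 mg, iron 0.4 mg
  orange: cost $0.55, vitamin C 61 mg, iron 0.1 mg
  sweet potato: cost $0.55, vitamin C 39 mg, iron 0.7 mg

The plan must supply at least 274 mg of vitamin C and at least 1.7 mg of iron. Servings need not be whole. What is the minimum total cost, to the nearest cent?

This is a tiny linear program; its minimum lies at a vertex of the feasible set. List the vertices and price them.
strawberries only: max(274/77, 1.7/0.4) = 4.25 servings → $5.10.
orange only: max(274/61, 1.7/0.1) = 17 servings → $9.35.
sweet potato only: max(274/39, 1.7/0.7) = 7.026 servings → $3.86.
strawberries + orange: intersection lies outside the first quadrant.
strawberries + sweet potato with both tight: 3.277 servings and 0.5561 servings → $4.24.
orange + sweet potato with both tight: 3.235 servings and 1.966 servings → $2.86.
The minimum over all feasible corners is $2.86.

$2.86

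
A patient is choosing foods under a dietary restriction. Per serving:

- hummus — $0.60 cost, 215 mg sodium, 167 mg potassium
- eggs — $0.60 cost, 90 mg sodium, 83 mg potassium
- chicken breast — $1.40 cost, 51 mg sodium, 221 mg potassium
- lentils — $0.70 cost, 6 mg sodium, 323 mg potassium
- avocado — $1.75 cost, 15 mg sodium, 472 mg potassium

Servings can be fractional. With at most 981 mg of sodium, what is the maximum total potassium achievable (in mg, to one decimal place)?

Potassium per mg sodium: lentils 53.83, avocado 31.47, chicken breast 4.333, eggs 0.9222, hummus 0.7767.
With no serving limits, spend the whole sodium allowance on lentils: 981 mg / 6 mg × 323 mg = 52810.5 mg.

52810.5 mg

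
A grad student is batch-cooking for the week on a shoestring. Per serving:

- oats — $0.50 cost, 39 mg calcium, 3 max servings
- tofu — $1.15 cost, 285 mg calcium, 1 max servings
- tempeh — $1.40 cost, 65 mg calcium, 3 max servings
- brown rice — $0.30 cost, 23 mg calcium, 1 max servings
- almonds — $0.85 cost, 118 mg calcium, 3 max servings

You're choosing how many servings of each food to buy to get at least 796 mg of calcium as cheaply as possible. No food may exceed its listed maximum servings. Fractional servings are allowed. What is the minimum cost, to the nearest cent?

$5.87

Cost per mg of calcium: tofu $0.0040, almonds $0.0072, oats $0.0128, brown rice $0.0130, tempeh $0.0215.
Take 1 serving of tofu: +285.0 mg calcium for $1.15 (total $1.15, still need 511.0 mg).
Take 3 servings of almonds: +354.0 mg calcium for $2.55 (total $3.70, still need 157.0 mg).
Take 3 servings of oats: +117.0 mg calcium for $1.50 (total $5.20, still need 40.0 mg).
Take 1 serving of brown rice: +23.0 mg calcium for $0.30 (total $5.50, still need 17.0 mg).
Take 0.2615 servings of tempeh: +17.0 mg calcium for $0.37 (total $5.87, still need 0.0 mg).
Filling from the cheapest source first is optimal under one linear minimum: $5.87.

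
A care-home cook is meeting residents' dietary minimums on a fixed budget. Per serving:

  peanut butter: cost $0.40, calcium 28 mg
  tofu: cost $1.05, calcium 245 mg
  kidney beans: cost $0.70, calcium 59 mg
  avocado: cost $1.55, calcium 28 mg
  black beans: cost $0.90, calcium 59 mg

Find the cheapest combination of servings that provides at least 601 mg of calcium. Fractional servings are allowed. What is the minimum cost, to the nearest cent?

Cost per mg of calcium: tofu $0.0043, kidney beans $0.0119, peanut butter $0.0143, black beans $0.0153, avocado $0.0554.
With no serving limits, use only tofu: 601 mg / 245 mg = 2.453 servings × $1.05 = $2.58.

$2.58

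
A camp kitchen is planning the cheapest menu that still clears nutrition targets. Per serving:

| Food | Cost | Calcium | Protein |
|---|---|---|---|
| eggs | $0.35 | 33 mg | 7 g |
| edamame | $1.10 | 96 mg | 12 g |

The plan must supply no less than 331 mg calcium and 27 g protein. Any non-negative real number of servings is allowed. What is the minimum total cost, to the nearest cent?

$3.51

Check every corner: each single food scaled to meet both minima, and each pair solved so both constraints bind.
eggs only: max(331/33, 27/7) = 10.03 servings → $3.51.
edamame only: max(331/96, 27/12) = 3.448 servings → $3.79.
eggs + edamame with both targets exact would need a negative amount; discard.
Cheapest feasible corner: $3.51.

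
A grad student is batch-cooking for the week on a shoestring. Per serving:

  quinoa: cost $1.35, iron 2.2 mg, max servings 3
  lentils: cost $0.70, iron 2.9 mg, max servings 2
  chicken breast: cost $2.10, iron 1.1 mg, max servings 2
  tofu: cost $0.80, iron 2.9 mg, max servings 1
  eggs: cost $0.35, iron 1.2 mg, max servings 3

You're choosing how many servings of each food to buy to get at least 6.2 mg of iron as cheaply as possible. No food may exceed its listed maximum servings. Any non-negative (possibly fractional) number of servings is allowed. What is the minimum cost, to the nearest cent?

$1.51

Cost per mg of iron: lentils $0.2414, tofu $0.2759, eggs $0.2917, quinoa $0.6136, chicken breast $1.9091.
Take 2 servings of lentils: +5.8 mg iron for $1.40 (total $1.40, still need 0.4 mg).
Take 0.1379 servings of tofu: +0.4 mg iron for $0.11 (total $1.51, still need 0.0 mg).
Greedy by cheapest-per-mg is optimal for a single linear constraint, so the minimum cost is $1.51.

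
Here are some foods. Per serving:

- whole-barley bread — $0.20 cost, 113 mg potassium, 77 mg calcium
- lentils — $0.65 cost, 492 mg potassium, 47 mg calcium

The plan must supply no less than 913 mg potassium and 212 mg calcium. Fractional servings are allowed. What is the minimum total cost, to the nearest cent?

$1.30

A basic optimal solution has at most two foods positive. Try each food alone and each pair with both targets met exactly.
whole-barley bread only: max(913/113, 212/77) = 8.08 servings → $1.62.
lentils only: max(913/492, 212/47) = 4.511 servings → $2.93.
whole-barley bread + lentils with both tight: 1.885 servings and 1.423 servings → $1.30.
The minimum over all feasible corners is $1.30.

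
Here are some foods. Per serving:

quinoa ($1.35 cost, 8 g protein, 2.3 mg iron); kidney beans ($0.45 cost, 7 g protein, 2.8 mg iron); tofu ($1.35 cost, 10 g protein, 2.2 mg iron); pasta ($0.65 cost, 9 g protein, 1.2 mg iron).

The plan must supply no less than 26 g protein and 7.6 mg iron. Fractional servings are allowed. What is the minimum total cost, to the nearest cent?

$1.67

Two binding constraints pin down two serving amounts, so the optimal mix uses at most two foods. The candidates are each food alone (scaled to the tighter of protein/iron) and each pair with both constraints tight.
quinoa only: max(26/8, 7.6/2.3) = 3.304 servings → $4.46.
kidney beans only: max(26/7, 7.6/2.8) = 3.714 servings → $1.67.
tofu only: max(26/10, 7.6/2.2) = 3.455 servings → $4.66.
pasta only: max(26/9, 7.6/1.2) = 6.333 servings → $4.12.
quinoa + kidney beans with both tight: 3.111 servings and 0.1587 servings → $4.27.
quinoa + tofu: intersection lies outside the first quadrant.
quinoa + pasta with both targets exact would need a negative amount; discard.
kidney beans + tofu with both tight: 1.492 servings and 1.556 servings → $2.77.
kidney beans + pasta with both tight: 2.214 servings and 1.167 servings → $1.75.
tofu + pasta with both targets exact would need a negative amount; discard.
So the least-cost plan costs $1.67.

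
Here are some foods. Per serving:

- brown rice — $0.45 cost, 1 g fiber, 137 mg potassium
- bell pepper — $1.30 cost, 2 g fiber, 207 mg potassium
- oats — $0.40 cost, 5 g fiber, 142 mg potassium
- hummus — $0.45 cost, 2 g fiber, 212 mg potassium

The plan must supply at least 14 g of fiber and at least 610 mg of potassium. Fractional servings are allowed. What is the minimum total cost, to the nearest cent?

With two linear requirements the optimum uses one or two foods; enumerate the corners.
brown rice only: max(14/1, 610/137) = 14 servings → $6.30.
bell pepper only: max(14/2, 610/207) = 7 servings → $9.10.
oats only: max(14/5, 610/142) = 4.296 servings → $1.72.
hummus only: max(14/2, 610/212) = 7 servings → $3.15.
brown rice + bell pepper: intersection lies outside the first quadrant.
brown rice + oats with both tight: 1.956 servings and 2.409 servings → $1.84.
brown rice + hummus: intersection lies outside the first quadrant.
bell pepper + oats with both tight: 1.414 servings and 2.234 servings → $2.73.
bell pepper + hummus: the both-tight solution has a negative serving — not a feasible corner.
oats + hummus with both tight: 2.253 servings and 1.369 servings → $1.52.
The minimum over all feasible corners is $1.52.

$1.52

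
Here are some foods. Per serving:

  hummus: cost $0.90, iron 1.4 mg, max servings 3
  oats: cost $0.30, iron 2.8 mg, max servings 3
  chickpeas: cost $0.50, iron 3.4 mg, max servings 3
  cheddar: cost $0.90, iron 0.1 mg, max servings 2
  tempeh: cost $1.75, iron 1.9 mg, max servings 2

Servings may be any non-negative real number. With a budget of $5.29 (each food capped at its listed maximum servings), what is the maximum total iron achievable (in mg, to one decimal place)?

Iron per dollar: oats 9.333, chickpeas 6.8, hummus 1.556, tempeh 1.086, cheddar 0.1111.
Take 3 servings of oats: spends $0.90, +8.4 mg iron (running total 8.4 mg).
Take 3 servings of chickpeas: spends $1.50, +10.2 mg iron (running total 18.6 mg).
Take 3 servings of hummus: spends $2.70, +4.2 mg iron (running total 22.8 mg).
Take 0.1086 servings of tempeh: spends $0.19, +0.2 mg iron (running total 23.0 mg).
Filling greedily by iron-per-dollar is optimal for one linear limit, giving 23.0 mg.

23.0 mg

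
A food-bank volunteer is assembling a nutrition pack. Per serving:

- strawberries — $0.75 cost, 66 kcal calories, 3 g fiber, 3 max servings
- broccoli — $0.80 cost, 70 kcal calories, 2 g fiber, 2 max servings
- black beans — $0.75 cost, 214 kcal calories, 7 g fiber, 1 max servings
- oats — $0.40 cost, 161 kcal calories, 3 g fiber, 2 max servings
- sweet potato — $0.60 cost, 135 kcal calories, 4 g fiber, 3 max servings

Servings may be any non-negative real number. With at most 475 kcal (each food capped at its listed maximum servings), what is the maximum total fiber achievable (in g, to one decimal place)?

Fiber per kcal: strawberries 0.04545, black beans 0.03271, sweet potato 0.02963, broccoli 0.02857, oats 0.01863.
Take 3 servings of strawberries: uses 198 kcal, +9.0 g fiber (running total 9.0 g).
Take 1 serving of black beans: uses 214 kcal, +7.0 g fiber (running total 16.0 g).
Take 0.4667 servings of sweet potato: uses 63 kcal, +1.9 g fiber (running total 17.9 g).
Greedy by best ratio exhausts the calories allowance optimally: 17.9 g.

17.9 g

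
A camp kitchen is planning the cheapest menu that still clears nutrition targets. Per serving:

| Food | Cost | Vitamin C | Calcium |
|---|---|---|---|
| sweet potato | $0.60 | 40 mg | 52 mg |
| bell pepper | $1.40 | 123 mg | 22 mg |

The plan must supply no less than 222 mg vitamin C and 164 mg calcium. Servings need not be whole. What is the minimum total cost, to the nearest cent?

The cheapest plan sits at a corner of the feasible region — with two constraints it uses at most two foods.
sweet potato only: max(222/40, 164/52) = 5.55 servings → $3.33.
bell pepper only: max(222/123, 164/22) = 7.455 servings → $10.44.
sweet potato + bell pepper with both tight: 2.772 servings and 0.9036 servings → $2.93.
Cheapest feasible corner: $2.93.

$2.93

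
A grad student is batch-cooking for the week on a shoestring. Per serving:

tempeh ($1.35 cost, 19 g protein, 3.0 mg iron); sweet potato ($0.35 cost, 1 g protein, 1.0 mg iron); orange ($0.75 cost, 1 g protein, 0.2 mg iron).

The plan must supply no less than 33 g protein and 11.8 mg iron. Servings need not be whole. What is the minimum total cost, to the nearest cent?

$4.53

With two linear requirements the optimum uses one or two foods; enumerate the corners.
tempeh only: max(33/19, 11.8/3.0) = 3.933 servings → $5.31.
sweet potato only: max(33/1, 11.8/1.0) = 33 servings → $11.55.
orange only: max(33/1, 11.8/0.2) = 59 servings → $44.25.
tempeh + sweet potato with both tight: 1.325 servings and 7.825 servings → $4.53.
tempeh + orange: intersection lies outside the first quadrant.
sweet potato + orange with both tight: 6.5 servings and 26.5 servings → $22.15.
So the least-cost plan costs $4.53.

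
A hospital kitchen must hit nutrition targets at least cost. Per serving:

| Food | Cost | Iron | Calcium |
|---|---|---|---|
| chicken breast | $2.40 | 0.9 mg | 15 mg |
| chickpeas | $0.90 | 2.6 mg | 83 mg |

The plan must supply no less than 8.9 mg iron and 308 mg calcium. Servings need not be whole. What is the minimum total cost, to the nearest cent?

$3.34

Minimising a linear cost over {iron ≥ 8.9, calcium ≥ 308, servings ≥ 0} — the optimum is at a vertex, using one or two foods.
chicken breast only: max(8.9/0.9, 308/15) = 20.53 servings → $49.28.
chickpeas only: max(8.9/2.6, 308/83) = 3.711 servings → $3.34.
chicken breast + chickpeas with both targets exact would need a negative amount; discard.
Cheapest feasible corner: $3.34.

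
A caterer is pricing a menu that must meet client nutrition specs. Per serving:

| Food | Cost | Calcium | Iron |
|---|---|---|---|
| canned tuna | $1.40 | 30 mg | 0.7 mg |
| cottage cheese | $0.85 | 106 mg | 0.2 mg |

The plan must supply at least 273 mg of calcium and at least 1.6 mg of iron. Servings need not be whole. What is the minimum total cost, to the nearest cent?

$4.14

At the optimum either one food covers both requirements or two foods hit both targets exactly; no other combination can be cheaper.
canned tuna only: max(273/30, 1.6/0.7) = 9.1 servings → $12.74.
cottage cheese only: max(273/106, 1.6/0.2) = 8 servings → $6.80.
canned tuna + cottage cheese with both tight: 1.686 servings and 2.098 servings → $4.14.
The minimum over all feasible corners is $4.14.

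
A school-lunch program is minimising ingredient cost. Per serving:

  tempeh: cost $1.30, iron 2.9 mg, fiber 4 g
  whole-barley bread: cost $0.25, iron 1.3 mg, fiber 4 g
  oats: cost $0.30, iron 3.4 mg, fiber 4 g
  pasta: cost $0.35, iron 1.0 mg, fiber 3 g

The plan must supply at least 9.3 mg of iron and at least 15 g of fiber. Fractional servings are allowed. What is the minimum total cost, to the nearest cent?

$1.04

tempeh only: max(9.3/2.9, 15/4) = 3.75 servings → $4.88.
whole-barley bread only: max(9.3/1.3, 15/4) = 7.154 servings → $1.79.
oats only: max(9.3/3.4, 15/4) = 3.75 servings → $1.12.
pasta only: max(9.3/1.0, 15/3) = 9.3 servings → $3.25.
tempeh + whole-barley bread with both tight: 2.766 servings and 0.9844 servings → $3.84.
tempeh + oats: intersection lies outside the first quadrant.
tempeh + pasta with both tight: 2.745 servings and 1.34 servings → $4.04.
whole-barley bread + oats with both tight: 1.643 servings and 2.107 servings → $1.04.
whole-barley bread + pasta: the both-tight solution has a negative serving — not a feasible corner.
oats + pasta with both tight: 2.081 servings and 2.226 servings → $1.40.
The minimum over all feasible corners is $1.04.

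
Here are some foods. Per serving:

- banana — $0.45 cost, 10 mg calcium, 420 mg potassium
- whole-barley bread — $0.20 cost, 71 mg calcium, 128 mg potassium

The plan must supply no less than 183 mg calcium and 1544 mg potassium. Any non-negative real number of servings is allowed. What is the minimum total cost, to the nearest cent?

$1.79

At the optimum either one food covers both requirements or two foods hit both targets exactly; no other combination can be cheaper.
banana only: max(183/10, 1544/420) = 18.3 servings → $8.23.
whole-barley bread only: max(183/71, 1544/128) = 12.06 servings → $2.41.
banana + whole-barley bread with both tight: 3.02 servings and 2.152 servings → $1.79.
The minimum over all feasible corners is $1.79.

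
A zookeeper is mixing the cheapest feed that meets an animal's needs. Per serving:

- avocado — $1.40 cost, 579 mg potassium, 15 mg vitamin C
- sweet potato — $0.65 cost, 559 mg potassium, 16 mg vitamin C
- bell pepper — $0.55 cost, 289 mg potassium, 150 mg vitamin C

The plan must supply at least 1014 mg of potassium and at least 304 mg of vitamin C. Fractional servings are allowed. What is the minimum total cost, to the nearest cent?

This is a tiny linear program; its minimum lies at a vertex of the feasible set. List the vertices and price them.
avocado only: max(1014/579, 304/15) = 20.27 servings → $28.37.
sweet potato only: max(1014/559, 304/16) = 19 servings → $12.35.
bell pepper only: max(1014/289, 304/150) = 3.509 servings → $1.93.
avocado + sweet potato: the both-tight solution has a negative serving — not a feasible corner.
avocado + bell pepper with both tight: 0.7786 servings and 1.949 servings → $2.16.
sweet potato + bell pepper with both tight: 0.8109 servings and 1.94 servings → $1.59.
Cheapest feasible corner: $1.59.

$1.59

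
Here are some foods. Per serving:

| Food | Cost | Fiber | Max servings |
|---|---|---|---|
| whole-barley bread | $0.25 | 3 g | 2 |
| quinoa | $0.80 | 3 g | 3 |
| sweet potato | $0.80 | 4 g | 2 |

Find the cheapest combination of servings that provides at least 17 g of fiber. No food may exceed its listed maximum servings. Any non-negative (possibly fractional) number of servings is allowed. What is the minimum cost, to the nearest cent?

$2.90

Cost per g of fiber: whole-barley bread $0.0833, sweet potato $0.2000, quinoa $0.2667.
Take 2 servings of whole-barley bread: +6.0 g fiber for $0.50 (total $0.50, still need 11.0 g).
Take 2 servings of sweet potato: +8.0 g fiber for $1.60 (total $2.10, still need 3.0 g).
Take 1 serving of quinoa: +3.0 g fiber for $0.80 (total $2.90, still need 0.0 g).
Greedy by cheapest-per-g is optimal for a single linear constraint, so the minimum cost is $2.90.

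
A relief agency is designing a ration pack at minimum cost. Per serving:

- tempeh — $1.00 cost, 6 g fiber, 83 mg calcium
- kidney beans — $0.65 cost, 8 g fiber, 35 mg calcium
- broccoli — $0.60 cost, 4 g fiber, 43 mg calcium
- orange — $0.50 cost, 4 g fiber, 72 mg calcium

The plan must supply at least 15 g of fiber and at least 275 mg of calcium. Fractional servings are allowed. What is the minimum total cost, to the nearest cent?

Check every corner: each single food scaled to meet both minima, and each pair solved so both constraints bind.
tempeh only: max(15/6, 275/83) = 3.313 servings → $3.31.
kidney beans only: max(15/8, 275/35) = 7.857 servings → $5.11.
broccoli only: max(15/4, 275/43) = 6.395 servings → $3.84.
orange only: max(15/4, 275/72) = 3.819 servings → $1.91.
tempeh + kidney beans with both targets exact would need a negative amount; discard.
tempeh + broccoli: intersection lies outside the first quadrant.
tempeh + orange with both targets exact would need a negative amount; discard.
kidney beans + broccoli: the both-tight solution has a negative serving — not a feasible corner.
kidney beans + orange: intersection lies outside the first quadrant.
broccoli + orange with both targets exact would need a negative amount; discard.
The minimum over all feasible corners is $1.91.

$1.91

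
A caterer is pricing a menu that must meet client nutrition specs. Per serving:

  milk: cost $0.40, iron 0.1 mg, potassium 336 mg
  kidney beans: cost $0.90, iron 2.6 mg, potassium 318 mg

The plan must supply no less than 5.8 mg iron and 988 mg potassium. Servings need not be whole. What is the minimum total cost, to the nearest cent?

The cheapest plan sits at a corner of the feasible region — with two constraints it uses at most two foods.
milk only: max(5.8/0.1, 988/336) = 58 servings → $23.20.
kidney beans only: max(5.8/2.6, 988/318) = 3.107 servings → $2.80.
milk + kidney beans with both tight: 0.8605 servings and 2.198 servings → $2.32.
Cheapest feasible corner: $2.32.

$2.32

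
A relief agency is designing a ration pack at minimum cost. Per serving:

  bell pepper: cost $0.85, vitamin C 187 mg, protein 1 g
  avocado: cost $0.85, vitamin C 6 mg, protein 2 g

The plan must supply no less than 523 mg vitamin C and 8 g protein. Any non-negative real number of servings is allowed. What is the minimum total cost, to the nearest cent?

At the optimum either one food covers both requirements or two foods hit both targets exactly; no other combination can be cheaper.
bell pepper only: max(523/187, 8/1) = 8 servings → $6.80.
avocado only: max(523/6, 8/2) = 87.17 servings → $74.09.
bell pepper + avocado with both tight: 2.712 servings and 2.644 servings → $4.55.
So the least-cost plan costs $4.55.

$4.55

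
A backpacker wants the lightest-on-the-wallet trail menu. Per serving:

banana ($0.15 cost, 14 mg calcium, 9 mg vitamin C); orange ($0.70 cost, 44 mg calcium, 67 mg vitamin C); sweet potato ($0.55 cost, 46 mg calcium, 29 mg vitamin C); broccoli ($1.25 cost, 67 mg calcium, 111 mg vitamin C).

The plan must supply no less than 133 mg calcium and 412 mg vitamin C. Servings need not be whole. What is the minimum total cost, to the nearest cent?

For a min-cost LP with two ≥-constraints, a basic feasible solution has at most two positive variables.
banana only: max(133/14, 412/9) = 45.78 servings → $6.87.
orange only: max(133/44, 412/67) = 6.149 servings → $4.30.
sweet potato only: max(133/46, 412/29) = 14.21 servings → $7.81.
broccoli only: max(133/67, 412/111) = 3.712 servings → $4.64.
banana + orange: the both-tight solution has a negative serving — not a feasible corner.
banana + sweet potato: intersection lies outside the first quadrant.
banana + broccoli with both targets exact would need a negative amount; discard.
orange + sweet potato: the both-tight solution has a negative serving — not a feasible corner.
orange + broccoli: intersection lies outside the first quadrant.
sweet potato + broccoli: the both-tight solution has a negative serving — not a feasible corner.
The minimum over all feasible corners is $4.30.

$4.30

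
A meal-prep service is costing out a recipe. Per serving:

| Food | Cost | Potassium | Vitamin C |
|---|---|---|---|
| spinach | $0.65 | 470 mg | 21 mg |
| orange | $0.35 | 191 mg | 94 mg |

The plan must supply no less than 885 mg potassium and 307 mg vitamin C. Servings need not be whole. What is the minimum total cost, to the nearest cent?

$1.49

This is a tiny linear program; its minimum lies at a vertex of the feasible set. List the vertices and price them.
spinach only: max(885/470, 307/21) = 14.62 servings → $9.50.
orange only: max(885/191, 307/94) = 4.634 servings → $1.62.
spinach + orange with both tight: 0.6112 servings and 3.129 servings → $1.49.
The minimum over all feasible corners is $1.49.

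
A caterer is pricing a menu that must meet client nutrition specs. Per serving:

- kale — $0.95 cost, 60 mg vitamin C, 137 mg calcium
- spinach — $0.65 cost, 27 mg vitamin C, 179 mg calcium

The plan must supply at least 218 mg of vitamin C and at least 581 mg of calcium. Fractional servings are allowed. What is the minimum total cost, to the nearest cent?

$3.61

For a min-cost LP with two ≥-constraints, a basic feasible solution has at most two positive variables.
kale only: max(218/60, 581/137) = 4.241 servings → $4.03.
spinach only: max(218/27, 581/179) = 8.074 servings → $5.25.
kale + spinach with both tight: 3.314 servings and 0.7093 servings → $3.61.
The minimum over all feasible corners is $3.61.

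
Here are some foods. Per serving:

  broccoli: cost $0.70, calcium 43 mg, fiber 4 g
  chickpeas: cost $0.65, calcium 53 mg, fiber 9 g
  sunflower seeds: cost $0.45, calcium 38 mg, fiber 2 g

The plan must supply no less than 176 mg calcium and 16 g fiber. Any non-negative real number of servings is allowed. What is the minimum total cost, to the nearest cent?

A basic optimal solution has at most two foods positive. Try each food alone and each pair with both targets met exactly.
broccoli only: max(176/43, 16/4) = 4.093 servings → $2.87.
chickpeas only: max(176/53, 16/9) = 3.321 servings → $2.16.
sunflower seeds only: max(176/38, 16/2) = 8 servings → $3.60.
broccoli + chickpeas with both targets exact would need a negative amount; discard.
broccoli + sunflower seeds with both tight: 3.879 servings and 0.2424 servings → $2.82.
chickpeas + sunflower seeds with both tight: 1.085 servings and 3.119 servings → $2.11.
The minimum over all feasible corners is $2.11.

$2.11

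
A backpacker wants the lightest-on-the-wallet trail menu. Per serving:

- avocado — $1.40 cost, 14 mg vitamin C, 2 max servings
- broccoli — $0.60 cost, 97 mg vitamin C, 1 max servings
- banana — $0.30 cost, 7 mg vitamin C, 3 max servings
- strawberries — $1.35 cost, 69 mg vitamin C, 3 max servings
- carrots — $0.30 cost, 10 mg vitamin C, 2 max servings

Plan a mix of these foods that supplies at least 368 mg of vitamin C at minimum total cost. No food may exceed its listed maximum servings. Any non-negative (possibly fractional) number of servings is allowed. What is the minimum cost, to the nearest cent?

$8.45

Cost per mg of vitamin C: broccoli $0.0062, strawberries $0.0196, carrots $0.0300, banana $0.0429, avocado $0.1000.
Take 1 serving of broccoli: +97.0 mg vitamin C for $0.60 (total $0.60, still need 271.0 mg).
Take 3 servings of strawberries: +207.0 mg vitamin C for $4.05 (total $4.65, still need 64.0 mg).
Take 2 servings of carrots: +20.0 mg vitamin C for $0.60 (total $5.25, still need 44.0 mg).
Take 3 servings of banana: +21.0 mg vitamin C for $0.90 (total $6.15, still need 23.0 mg).
Take 1.643 servings of avocado: +23.0 mg vitamin C for $2.30 (total $8.45, still need 0.0 mg).
Greedy by cheapest-per-mg is optimal for a single linear constraint, so the minimum cost is $8.45.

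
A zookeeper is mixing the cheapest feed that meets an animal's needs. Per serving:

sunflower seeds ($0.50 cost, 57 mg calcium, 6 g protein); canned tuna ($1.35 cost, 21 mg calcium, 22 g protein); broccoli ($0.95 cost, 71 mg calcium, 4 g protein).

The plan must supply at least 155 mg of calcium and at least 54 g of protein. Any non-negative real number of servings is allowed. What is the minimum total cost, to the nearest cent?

$3.58

An LP optimum is at a vertex; with two nutrient constraints at most two foods are used. Check each candidate.
sunflower seeds only: max(155/57, 54/6) = 9 servings → $4.50.
canned tuna only: max(155/21, 54/22) = 7.381 servings → $9.96.
broccoli only: max(155/71, 54/4) = 13.5 servings → $12.82.
sunflower seeds + canned tuna with both tight: 2.018 servings and 1.904 servings → $3.58.
sunflower seeds + broccoli: intersection lies outside the first quadrant.
canned tuna + broccoli with both tight: 2.175 servings and 1.54 servings → $4.40.
The minimum over all feasible corners is $3.58.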